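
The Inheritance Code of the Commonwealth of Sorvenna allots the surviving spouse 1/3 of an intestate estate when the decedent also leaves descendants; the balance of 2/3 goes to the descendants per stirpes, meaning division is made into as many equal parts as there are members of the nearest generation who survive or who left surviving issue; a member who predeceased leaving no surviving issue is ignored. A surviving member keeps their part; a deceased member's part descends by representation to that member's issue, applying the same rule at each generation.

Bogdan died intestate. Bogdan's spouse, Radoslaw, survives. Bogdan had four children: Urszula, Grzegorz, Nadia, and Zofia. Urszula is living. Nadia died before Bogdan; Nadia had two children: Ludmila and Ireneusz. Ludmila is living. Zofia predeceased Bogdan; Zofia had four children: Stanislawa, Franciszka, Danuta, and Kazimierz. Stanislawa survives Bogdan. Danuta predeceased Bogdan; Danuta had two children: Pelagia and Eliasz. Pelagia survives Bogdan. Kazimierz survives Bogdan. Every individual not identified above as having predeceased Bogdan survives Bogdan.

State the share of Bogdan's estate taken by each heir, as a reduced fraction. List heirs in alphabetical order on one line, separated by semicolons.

Radoslaw, as surviving spouse, takes 1/3.
The remaining 2/3 passes to Bogdan's descendants per stirpes.
The 2/3 is divided into 4 equal shares of 1/6 among Urszula, Grzegorz, Nadia, Zofia.
Urszula is living and takes 1/6.
Grzegorz is living and takes 1/6.
Nadia predeceased; the 1/6 allotted to Nadia's branch passes to Nadia's issue by representation.
The 1/6 is divided into 2 equal shares of 1/12 among Ludmila, Ireneusz.
Ludmila is living and takes 1/12.
Ireneusz is living and takes 1/12.
Zofia predeceased; the 1/6 allotted to Zofia's branch passes to Zofia's issue by representation.
The 1/6 is divided into 4 equal shares of 1/24 among Stanislawa, Franciszka, Danuta, Kazimierz.
Stanislawa is living and takes 1/24.
Franciszka is living and takes 1/24.
Danuta predeceased; the 1/24 allotted to Danuta's branch passes to Danuta's issue by representation.
The 1/24 is divided into 2 equal shares of 1/48 among Pelagia, Eliasz.
Pelagia is living and takes 1/48.
Eliasz is living and takes 1/48.
Kazimierz is living and takes 1/24.

Eliasz 1/48; Franciszka 1/24; Grzegorz 1/6; Ireneusz 1/12; Kazimierz 1/24; Ludmila 1/12; Pelagia 1/48; Radoslaw 1/3; Stanislawa 1/24; Urszula 1/6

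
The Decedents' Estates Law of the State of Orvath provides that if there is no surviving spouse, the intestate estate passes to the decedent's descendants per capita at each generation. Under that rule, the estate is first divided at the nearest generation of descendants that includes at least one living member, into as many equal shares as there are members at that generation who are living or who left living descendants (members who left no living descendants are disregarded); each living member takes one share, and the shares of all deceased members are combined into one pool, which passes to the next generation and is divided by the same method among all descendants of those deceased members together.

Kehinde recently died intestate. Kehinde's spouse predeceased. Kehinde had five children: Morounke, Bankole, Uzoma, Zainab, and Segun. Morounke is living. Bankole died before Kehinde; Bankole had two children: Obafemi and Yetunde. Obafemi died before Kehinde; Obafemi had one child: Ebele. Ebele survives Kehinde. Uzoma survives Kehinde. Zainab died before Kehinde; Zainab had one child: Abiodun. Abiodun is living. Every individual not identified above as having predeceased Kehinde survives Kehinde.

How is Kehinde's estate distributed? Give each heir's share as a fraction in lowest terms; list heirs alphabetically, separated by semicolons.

Abiodun 2/15; Ebele 2/15; Morounke 1/5; Segun 1/5; Uzoma 1/5; Yetunde 2/15

There is no surviving spouse, so the entire estate passes to Kehinde's descendants per capita at each generation.
At generation 1 (Morounke, Bankole, Uzoma, Zainab, Segun) there are 5 shares of (1)/5 = 1/5 each.
Living: Morounke, Uzoma, and Segun — each takes 1/5.
Deceased: Bankole and Zainab. Their combined 2/5 is pooled and carried to generation 2.
At generation 2 (Obafemi, Yetunde, Abiodun) there are 3 shares of (2/5)/3 = 2/15 each.
Living: Yetunde and Abiodun — each takes 2/15.
Deceased: Obafemi. That 2/15 share is carried to generation 3.
At generation 3 (Ebele) there are 1 shares of (2/15)/1 = 2/15 each.
Living: Ebele — each takes 2/15.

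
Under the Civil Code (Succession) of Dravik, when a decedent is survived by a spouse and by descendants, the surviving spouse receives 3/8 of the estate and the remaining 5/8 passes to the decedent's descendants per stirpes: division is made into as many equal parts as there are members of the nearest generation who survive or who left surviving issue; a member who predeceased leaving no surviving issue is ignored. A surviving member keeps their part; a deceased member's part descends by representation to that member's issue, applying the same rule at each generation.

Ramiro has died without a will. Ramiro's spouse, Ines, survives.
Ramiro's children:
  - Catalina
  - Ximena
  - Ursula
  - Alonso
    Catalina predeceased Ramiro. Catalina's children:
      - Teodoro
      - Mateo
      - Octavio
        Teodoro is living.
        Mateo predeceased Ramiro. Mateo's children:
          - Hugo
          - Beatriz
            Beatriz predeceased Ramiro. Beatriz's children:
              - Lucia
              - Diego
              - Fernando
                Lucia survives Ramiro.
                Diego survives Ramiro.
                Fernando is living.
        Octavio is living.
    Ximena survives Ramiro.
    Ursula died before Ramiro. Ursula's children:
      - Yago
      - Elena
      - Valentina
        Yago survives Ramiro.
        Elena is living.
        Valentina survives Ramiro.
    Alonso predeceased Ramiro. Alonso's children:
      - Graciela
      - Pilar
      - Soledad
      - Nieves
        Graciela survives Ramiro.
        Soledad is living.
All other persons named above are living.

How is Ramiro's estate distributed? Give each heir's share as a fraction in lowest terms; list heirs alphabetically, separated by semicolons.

Ines, as surviving spouse, takes 3/8.
The remaining 5/8 passes to Ramiro's descendants per stirpes.
The 5/8 is divided into 4 equal shares of 5/32 among Catalina, Ximena, Ursula, Alonso.
Catalina predeceased; the 5/32 allotted to Catalina's branch passes to Catalina's issue by representation.
The 5/32 is divided into 3 equal shares of 5/96 among Teodoro, Mateo, Octavio.
Teodoro is living and takes 5/96.
Mateo predeceased; the 5/96 allotted to Mateo's branch passes to Mateo's issue by representation.
The 5/96 is divided into 2 equal shares of 5/192 among Hugo, Beatriz.
Hugo is living and takes 5/192.
Beatriz predeceased; the 5/192 allotted to Beatriz's branch passes to Beatriz's issue by representation.
The 5/192 is divided into 3 equal shares of 5/576 among Lucia, Diego, Fernando.
Lucia is living and takes 5/576.
Diego is living and takes 5/576.
Fernando is living and takes 5/576.
Octavio is living and takes 5/96.
Ximena is living and takes 5/32.
Ursula predeceased; the 5/32 allotted to Ursula's branch passes to Ursula's issue by representation.
The 5/32 is divided into 3 equal shares of 5/96 among Yago, Elena, Valentina.
Yago is living and takes 5/96.
Elena is living and takes 5/96.
Valentina is living and takes 5/96.
Alonso predeceased; the 5/32 allotted to Alonso's branch passes to Alonso's issue by representation.
The 5/32 is divided into 4 equal shares of 5/128 among Graciela, Pilar, Soledad, Nieves.
Graciela is living and takes 5/128.
Pilar is living and takes 5/128.
Soledad is living and takes 5/128.
Nieves is living and takes 5/128.

Diego 5/576; Elena 5/96; Fernando 5/576; Graciela 5/128; Hugo 5/192; Ines 3/8; Lucia 5/576; Nieves 5/128; Octavio 5/96; Pilar 5/128; Soledad 5/128; Teodoro 5/96; Valentina 5/96; Ximena 5/32; Yago 5/96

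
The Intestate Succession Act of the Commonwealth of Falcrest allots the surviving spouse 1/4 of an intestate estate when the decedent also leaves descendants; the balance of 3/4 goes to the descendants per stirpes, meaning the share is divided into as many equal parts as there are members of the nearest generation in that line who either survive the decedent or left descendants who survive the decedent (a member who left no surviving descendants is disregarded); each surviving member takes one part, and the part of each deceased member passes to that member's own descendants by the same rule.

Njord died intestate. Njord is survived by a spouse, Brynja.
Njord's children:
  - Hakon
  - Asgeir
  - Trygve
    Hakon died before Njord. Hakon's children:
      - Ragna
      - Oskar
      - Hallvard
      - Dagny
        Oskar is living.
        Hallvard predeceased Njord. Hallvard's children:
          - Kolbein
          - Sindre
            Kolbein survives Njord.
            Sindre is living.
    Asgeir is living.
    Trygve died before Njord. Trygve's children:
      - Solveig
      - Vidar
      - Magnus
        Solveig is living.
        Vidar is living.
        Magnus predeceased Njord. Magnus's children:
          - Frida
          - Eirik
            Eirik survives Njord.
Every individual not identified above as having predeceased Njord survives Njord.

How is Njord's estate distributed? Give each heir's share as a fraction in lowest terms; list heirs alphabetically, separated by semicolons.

Asgeir 1/4; Brynja 1/4; Dagny 1/16; Eirik 1/24; Frida 1/24; Kolbein 1/32; Oskar 1/16; Ragna 1/16; Sindre 1/32; Solveig 1/12; Vidar 1/12

Brynja, as surviving spouse, takes 1/4.
The remaining 3/4 passes to Njord's descendants per stirpes.
The 3/4 is divided into 3 equal shares of 1/4 among Hakon, Asgeir, Trygve.
Hakon predeceased; the 1/4 allotted to Hakon's branch passes to Hakon's issue by representation.
The 1/4 is divided into 4 equal shares of 1/16 among Ragna, Oskar, Hallvard, Dagny.
Ragna is living and takes 1/16.
Oskar is living and takes 1/16.
Hallvard predeceased; the 1/16 allotted to Hallvard's branch passes to Hallvard's issue by representation.
The 1/16 is divided into 2 equal shares of 1/32 among Kolbein, Sindre.
Kolbein is living and takes 1/32.
Sindre is living and takes 1/32.
Dagny is living and takes 1/16.
Asgeir is living and takes 1/4.
Trygve predeceased; the 1/4 allotted to Trygve's branch passes to Trygve's issue by representation.
The 1/4 is divided into 3 equal shares of 1/12 among Solveig, Vidar, Magnus.
Solveig is living and takes 1/12.
Vidar is living and takes 1/12.
Magnus predeceased; the 1/12 allotted to Magnus's branch passes to Magnus's issue by representation.
The 1/12 is divided into 2 equal shares of 1/24 among Frida, Eirik.
Frida is living and takes 1/24.
Eirik is living and takes 1/24.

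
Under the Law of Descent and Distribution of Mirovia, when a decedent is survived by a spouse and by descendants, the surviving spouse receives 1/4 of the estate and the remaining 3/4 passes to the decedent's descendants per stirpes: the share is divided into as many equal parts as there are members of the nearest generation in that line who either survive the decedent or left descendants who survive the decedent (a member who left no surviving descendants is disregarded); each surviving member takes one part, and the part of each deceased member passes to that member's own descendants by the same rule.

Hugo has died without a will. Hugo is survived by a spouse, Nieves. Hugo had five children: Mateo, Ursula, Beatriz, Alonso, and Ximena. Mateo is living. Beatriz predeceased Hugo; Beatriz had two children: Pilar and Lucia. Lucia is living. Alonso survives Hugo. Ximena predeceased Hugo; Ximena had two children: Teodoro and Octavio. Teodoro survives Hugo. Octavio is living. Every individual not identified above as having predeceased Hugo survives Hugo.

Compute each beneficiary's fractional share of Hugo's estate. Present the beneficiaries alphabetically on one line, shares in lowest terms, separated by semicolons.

Alonso 3/20; Lucia 3/40; Mateo 3/20; Nieves 1/4; Octavio 3/40; Pilar 3/40; Teodoro 3/40; Ursula 3/20

Nieves, as surviving spouse, takes 1/4.
The remaining 3/4 passes to Hugo's descendants per stirpes.
The 3/4 is divided into 5 equal shares of 3/20 among Mateo, Ursula, Beatriz, Alonso, Ximena.
Mateo is living and takes 3/20.
Ursula is living and takes 3/20.
Beatriz predeceased; the 3/20 allotted to Beatriz's branch passes to Beatriz's issue by representation.
The 3/20 is divided into 2 equal shares of 3/40 among Pilar, Lucia.
Pilar is living and takes 3/40.
Lucia is living and takes 3/40.
Alonso is living and takes 3/20.
Ximena predeceased; the 3/20 allotted to Ximena's branch passes to Ximena's issue by representation.
The 3/20 is divided into 2 equal shares of 3/40 among Teodoro, Octavio.
Teodoro is living and takes 3/40.
Octavio is living and takes 3/40.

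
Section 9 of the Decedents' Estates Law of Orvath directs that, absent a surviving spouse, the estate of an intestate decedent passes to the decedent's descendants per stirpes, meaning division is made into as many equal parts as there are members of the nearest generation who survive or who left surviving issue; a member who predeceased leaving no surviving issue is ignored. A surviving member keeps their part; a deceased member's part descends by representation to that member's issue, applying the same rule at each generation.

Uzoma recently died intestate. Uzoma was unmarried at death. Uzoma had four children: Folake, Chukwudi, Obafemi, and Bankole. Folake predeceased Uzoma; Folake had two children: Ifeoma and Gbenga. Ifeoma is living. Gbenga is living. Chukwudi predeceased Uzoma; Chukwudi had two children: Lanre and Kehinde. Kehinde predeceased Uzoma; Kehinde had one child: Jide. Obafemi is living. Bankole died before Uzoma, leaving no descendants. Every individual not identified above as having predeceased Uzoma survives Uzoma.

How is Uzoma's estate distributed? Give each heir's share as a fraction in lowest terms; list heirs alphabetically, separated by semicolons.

There is no surviving spouse, so the entire estate passes to Uzoma's descendants per stirpes.
Bankole left no surviving issue, so that branch lapses and is disregarded.
The estate is divided into 3 equal shares of 1/3 among Folake, Chukwudi, Obafemi.
Folake predeceased; the 1/3 allotted to Folake's branch passes to Folake's issue by representation.
The 1/3 is divided into 2 equal shares of 1/6 among Ifeoma, Gbenga.
Ifeoma is living and takes 1/6.
Gbenga is living and takes 1/6.
Chukwudi predeceased; the 1/3 allotted to Chukwudi's branch passes to Chukwudi's issue by representation.
The 1/3 is divided into 2 equal shares of 1/6 among Lanre, Kehinde.
Lanre is living and takes 1/6.
Kehinde predeceased; the 1/6 allotted to Kehinde's branch passes to Kehinde's issue by representation.
Jide is the sole taker at this level and receives the full 1/6.
Obafemi is living and takes 1/3.

Gbenga 1/6; Ifeoma 1/6; Jide 1/6; Lanre 1/6; Obafemi 1/3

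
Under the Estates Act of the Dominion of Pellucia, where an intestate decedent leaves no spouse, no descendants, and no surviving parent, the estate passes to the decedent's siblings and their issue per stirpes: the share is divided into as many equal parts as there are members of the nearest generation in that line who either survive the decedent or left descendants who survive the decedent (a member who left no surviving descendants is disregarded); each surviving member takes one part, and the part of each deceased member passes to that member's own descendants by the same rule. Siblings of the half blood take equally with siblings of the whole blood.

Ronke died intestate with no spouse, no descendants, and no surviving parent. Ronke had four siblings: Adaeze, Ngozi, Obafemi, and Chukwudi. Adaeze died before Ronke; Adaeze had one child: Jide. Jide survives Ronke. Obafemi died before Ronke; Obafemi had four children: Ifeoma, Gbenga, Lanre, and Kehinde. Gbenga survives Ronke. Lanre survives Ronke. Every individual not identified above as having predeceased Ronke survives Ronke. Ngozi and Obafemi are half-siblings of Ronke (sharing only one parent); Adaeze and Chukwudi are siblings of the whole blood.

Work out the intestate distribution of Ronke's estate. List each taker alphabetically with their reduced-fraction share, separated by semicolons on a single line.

No spouse, descendants, or parent survives, so the estate passes to Ronke's siblings per stirpes.
Half-blood and whole-blood siblings take equally under the stated rule.
The estate is divided into 4 equal shares of 1/4 among Adaeze, Ngozi, Obafemi, Chukwudi.
Adaeze predeceased; the 1/4 allotted to Adaeze's branch passes to Adaeze's issue by representation.
Jide is the sole taker at this level and receives the full 1/4.
Ngozi is living and takes 1/4.
Obafemi predeceased; the 1/4 allotted to Obafemi's branch passes to Obafemi's issue by representation.
The 1/4 is divided into 4 equal shares of 1/16 among Ifeoma, Gbenga, Lanre, Kehinde.
Ifeoma is living and takes 1/16.
Gbenga is living and takes 1/16.
Lanre is living and takes 1/16.
Kehinde is living and takes 1/16.
Chukwudi is living and takes 1/4.

Chukwudi 1/4; Gbenga 1/16; Ifeoma 1/16; Jide 1/4; Kehinde 1/16; Lanre 1/16; Ngozi 1/4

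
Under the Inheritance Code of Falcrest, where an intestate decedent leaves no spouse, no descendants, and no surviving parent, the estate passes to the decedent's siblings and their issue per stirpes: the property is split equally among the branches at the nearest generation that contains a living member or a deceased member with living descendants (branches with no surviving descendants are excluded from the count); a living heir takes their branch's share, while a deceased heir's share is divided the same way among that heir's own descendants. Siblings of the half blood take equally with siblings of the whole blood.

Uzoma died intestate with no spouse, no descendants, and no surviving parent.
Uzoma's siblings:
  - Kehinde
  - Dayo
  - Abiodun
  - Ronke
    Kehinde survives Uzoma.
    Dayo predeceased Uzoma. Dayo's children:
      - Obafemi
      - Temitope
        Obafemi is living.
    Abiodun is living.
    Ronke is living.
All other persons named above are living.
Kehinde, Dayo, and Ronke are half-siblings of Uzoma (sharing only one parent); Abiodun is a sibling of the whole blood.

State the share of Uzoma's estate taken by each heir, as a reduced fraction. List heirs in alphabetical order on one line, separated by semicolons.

Abiodun 1/4; Kehinde 1/4; Obafemi 1/8; Ronke 1/4; Temitope 1/8

No spouse, descendants, or parent survives, so the estate passes to Uzoma's siblings per stirpes.
Half-blood and whole-blood siblings take equally under the stated rule.
The estate is divided into 4 equal shares of 1/4 among Kehinde, Dayo, Abiodun, Ronke.
Kehinde is living and takes 1/4.
Dayo predeceased; the 1/4 allotted to Dayo's branch passes to Dayo's issue by representation.
The 1/4 is divided into 2 equal shares of 1/8 among Obafemi, Temitope.
Obafemi is living and takes 1/8.
Temitope is living and takes 1/8.
Abiodun is living and takes 1/4.
Ronke is living and takes 1/4.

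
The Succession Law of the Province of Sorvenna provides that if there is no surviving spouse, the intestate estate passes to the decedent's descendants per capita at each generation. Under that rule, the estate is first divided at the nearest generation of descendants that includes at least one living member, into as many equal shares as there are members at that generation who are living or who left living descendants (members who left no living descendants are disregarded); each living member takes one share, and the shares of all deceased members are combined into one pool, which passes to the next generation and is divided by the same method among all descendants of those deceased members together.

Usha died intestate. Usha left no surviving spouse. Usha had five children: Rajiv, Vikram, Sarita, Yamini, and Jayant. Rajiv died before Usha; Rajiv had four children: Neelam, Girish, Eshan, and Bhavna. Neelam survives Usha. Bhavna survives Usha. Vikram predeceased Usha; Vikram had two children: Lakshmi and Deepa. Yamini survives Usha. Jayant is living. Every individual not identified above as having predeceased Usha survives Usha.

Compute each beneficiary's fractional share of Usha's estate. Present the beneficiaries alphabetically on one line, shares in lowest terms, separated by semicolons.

There is no surviving spouse, so the entire estate passes to Usha's descendants per capita at each generation.
At generation 1 (Rajiv, Vikram, Sarita, Yamini, Jayant) there are 5 shares of (1)/5 = 1/5 each.
Living: Sarita, Yamini, and Jayant — each takes 1/5.
Deceased: Rajiv and Vikram. Their combined 2/5 is pooled and carried to generation 2.
At generation 2 (Neelam, Girish, Eshan, Bhavna, Lakshmi, Deepa) there are 6 shares of (2/5)/6 = 1/15 each.
Living: Neelam, Girish, Eshan, Bhavna, Lakshmi, and Deepa — each takes 1/15.

Bhavna 1/15; Deepa 1/15; Eshan 1/15; Girish 1/15; Jayant 1/5; Lakshmi 1/15; Neelam 1/15; Sarita 1/5; Yamini 1/5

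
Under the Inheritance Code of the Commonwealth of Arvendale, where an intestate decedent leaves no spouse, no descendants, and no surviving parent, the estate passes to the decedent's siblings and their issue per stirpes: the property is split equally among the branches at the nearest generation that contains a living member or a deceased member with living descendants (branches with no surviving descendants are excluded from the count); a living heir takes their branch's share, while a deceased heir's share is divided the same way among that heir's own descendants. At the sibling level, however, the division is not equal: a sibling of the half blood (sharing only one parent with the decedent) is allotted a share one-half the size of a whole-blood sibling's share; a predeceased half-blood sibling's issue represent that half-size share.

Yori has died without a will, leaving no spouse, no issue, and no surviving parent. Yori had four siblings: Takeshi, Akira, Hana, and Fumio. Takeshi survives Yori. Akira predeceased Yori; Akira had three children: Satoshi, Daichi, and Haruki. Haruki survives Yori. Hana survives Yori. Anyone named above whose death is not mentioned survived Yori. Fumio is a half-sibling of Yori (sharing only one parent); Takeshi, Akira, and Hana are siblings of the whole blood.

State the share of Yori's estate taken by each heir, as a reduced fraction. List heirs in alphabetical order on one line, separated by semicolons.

No spouse, descendants, or parent survives, so the estate passes to Yori's siblings per stirpes.
Half-blood siblings count for one-half the weight of whole-blood siblings at the initial division.
Dividing 1 in proportion to weights (total weight 7/2): Takeshi (weight 1) → 2/7; Akira (weight 1) → 2/7; Hana (weight 1) → 2/7; Fumio (weight 1/2) → 1/7.
Takeshi is living and takes 2/7.
Akira predeceased; the 2/7 allotted to Akira's branch passes to Akira's issue by representation.
The 2/7 is divided into 3 equal shares of 2/21 among Satoshi, Daichi, Haruki.
Satoshi is living and takes 2/21.
Daichi is living and takes 2/21.
Haruki is living and takes 2/21.
Hana is living and takes 2/7.
Fumio is living and takes 1/7.

Daichi 2/21; Fumio 1/7; Hana 2/7; Haruki 2/21; Satoshi 2/21; Takeshi 2/7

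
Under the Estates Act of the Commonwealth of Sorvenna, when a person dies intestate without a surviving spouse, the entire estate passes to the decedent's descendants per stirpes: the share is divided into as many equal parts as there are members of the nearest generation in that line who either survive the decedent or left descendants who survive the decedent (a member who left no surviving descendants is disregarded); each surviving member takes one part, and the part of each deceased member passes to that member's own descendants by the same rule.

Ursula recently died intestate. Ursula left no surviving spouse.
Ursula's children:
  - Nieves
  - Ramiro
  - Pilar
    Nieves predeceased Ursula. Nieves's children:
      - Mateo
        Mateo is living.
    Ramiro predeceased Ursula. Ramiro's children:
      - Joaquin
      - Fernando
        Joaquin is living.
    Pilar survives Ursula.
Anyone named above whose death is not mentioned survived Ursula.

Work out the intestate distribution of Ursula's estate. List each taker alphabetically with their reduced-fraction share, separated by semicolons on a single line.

There is no surviving spouse, so the entire estate passes to Ursula's descendants per stirpes.
The estate is divided into 3 equal shares of 1/3 among Nieves, Ramiro, Pilar.
Nieves predeceased; the 1/3 allotted to Nieves's branch passes to Nieves's issue by representation.
Mateo is the sole taker at this level and receives the full 1/3.
Ramiro predeceased; the 1/3 allotted to Ramiro's branch passes to Ramiro's issue by representation.
The 1/3 is divided into 2 equal shares of 1/6 among Joaquin, Fernando.
Joaquin is living and takes 1/6.
Fernando is living and takes 1/6.
Pilar is living and takes 1/3.

Fernando 1/6; Joaquin 1/6; Mateo 1/3; Pilar 1/3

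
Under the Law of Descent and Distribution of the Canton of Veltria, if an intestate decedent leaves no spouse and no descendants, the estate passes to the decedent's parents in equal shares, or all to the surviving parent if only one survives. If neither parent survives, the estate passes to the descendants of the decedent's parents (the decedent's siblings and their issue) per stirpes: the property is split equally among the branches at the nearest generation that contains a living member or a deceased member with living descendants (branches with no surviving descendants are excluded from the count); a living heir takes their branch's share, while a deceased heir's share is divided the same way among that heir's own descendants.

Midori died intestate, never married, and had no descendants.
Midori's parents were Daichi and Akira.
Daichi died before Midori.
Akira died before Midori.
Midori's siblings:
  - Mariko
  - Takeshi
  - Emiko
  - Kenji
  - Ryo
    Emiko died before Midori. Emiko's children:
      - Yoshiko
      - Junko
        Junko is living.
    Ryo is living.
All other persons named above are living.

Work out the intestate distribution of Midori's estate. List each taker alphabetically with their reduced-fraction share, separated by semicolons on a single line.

Junko 1/10; Kenji 1/5; Mariko 1/5; Ryo 1/5; Takeshi 1/5; Yoshiko 1/10

Neither parent survives and there are no descendants, so the estate passes to Midori's siblings and their issue per stirpes.
The estate is divided into 5 equal shares of 1/5 among Mariko, Takeshi, Emiko, Kenji, Ryo.
Mariko is living and takes 1/5.
Takeshi is living and takes 1/5.
Emiko predeceased; the 1/5 allotted to Emiko's branch passes to Emiko's issue by representation.
The 1/5 is divided into 2 equal shares of 1/10 among Yoshiko, Junko.
Yoshiko is living and takes 1/10.
Junko is living and takes 1/10.
Kenji is living and takes 1/5.
Ryo is living and takes 1/5.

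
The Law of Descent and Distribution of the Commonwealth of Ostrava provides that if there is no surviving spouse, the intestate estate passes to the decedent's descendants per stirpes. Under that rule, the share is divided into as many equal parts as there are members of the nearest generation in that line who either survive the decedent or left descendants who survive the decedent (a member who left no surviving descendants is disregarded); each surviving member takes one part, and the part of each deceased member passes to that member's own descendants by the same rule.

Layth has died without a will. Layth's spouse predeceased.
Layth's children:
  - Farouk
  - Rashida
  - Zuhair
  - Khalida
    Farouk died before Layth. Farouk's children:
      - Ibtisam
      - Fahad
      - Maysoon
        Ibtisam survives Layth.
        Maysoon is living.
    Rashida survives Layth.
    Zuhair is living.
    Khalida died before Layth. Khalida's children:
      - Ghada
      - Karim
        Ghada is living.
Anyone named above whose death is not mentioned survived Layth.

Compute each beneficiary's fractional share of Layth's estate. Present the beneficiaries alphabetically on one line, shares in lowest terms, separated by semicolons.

Fahad 1/12; Ghada 1/8; Ibtisam 1/12; Karim 1/8; Maysoon 1/12; Rashida 1/4; Zuhair 1/4

There is no surviving spouse, so the entire estate passes to Layth's descendants per stirpes.
The estate is divided into 4 equal shares of 1/4 among Farouk, Rashida, Zuhair, Khalida.
Farouk predeceased; the 1/4 allotted to Farouk's branch passes to Farouk's issue by representation.
The 1/4 is divided into 3 equal shares of 1/12 among Ibtisam, Fahad, Maysoon.
Ibtisam is living and takes 1/12.
Fahad is living and takes 1/12.
Maysoon is living and takes 1/12.
Rashida is living and takes 1/4.
Zuhair is living and takes 1/4.
Khalida predeceased; the 1/4 allotted to Khalida's branch passes to Khalida's issue by representation.
The 1/4 is divided into 2 equal shares of 1/8 among Ghada, Karim.
Ghada is living and takes 1/8.
Karim is living and takes 1/8.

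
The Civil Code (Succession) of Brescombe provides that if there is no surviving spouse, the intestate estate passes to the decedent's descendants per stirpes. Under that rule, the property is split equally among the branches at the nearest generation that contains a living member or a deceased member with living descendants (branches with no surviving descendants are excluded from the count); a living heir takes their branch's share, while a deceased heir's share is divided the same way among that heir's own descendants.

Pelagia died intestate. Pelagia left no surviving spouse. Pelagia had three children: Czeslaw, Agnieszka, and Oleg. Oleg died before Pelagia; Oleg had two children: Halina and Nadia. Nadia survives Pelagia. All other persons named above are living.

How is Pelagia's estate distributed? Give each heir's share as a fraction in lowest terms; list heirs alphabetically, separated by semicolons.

There is no surviving spouse, so the entire estate passes to Pelagia's descendants per stirpes.
The estate is divided into 3 equal shares of 1/3 among Czeslaw, Agnieszka, Oleg.
Czeslaw is living and takes 1/3.
Agnieszka is living and takes 1/3.
Oleg predeceased; the 1/3 allotted to Oleg's branch passes to Oleg's issue by representation.
The 1/3 is divided into 2 equal shares of 1/6 among Halina, Nadia.
Halina is living and takes 1/6.
Nadia is living and takes 1/6.

Agnieszka 1/3; Czeslaw 1/3; Halina 1/6; Nadia 1/6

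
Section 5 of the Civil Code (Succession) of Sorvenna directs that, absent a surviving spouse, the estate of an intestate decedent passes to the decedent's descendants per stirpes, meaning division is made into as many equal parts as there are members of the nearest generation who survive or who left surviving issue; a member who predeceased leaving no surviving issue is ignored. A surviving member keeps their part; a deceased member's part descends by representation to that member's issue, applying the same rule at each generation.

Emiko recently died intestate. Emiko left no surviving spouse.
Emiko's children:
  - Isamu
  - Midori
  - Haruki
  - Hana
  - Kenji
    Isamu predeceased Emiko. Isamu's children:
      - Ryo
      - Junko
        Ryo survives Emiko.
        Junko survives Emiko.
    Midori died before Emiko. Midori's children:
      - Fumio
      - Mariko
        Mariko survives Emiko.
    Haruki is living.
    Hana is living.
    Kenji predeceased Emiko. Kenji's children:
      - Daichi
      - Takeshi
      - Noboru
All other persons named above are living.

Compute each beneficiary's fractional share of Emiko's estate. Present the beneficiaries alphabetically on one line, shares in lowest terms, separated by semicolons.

Daichi 1/15; Fumio 1/10; Hana 1/5; Haruki 1/5; Junko 1/10; Mariko 1/10; Noboru 1/15; Ryo 1/10; Takeshi 1/15

There is no surviving spouse, so the entire estate passes to Emiko's descendants per stirpes.
The estate is divided into 5 equal shares of 1/5 among Isamu, Midori, Haruki, Hana, Kenji.
Isamu predeceased; the 1/5 allotted to Isamu's branch passes to Isamu's issue by representation.
The 1/5 is divided into 2 equal shares of 1/10 among Ryo, Junko.
Ryo is living and takes 1/10.
Junko is living and takes 1/10.
Midori predeceased; the 1/5 allotted to Midori's branch passes to Midori's issue by representation.
The 1/5 is divided into 2 equal shares of 1/10 among Fumio, Mariko.
Fumio is living and takes 1/10.
Mariko is living and takes 1/10.
Haruki is living and takes 1/5.
Hana is living and takes 1/5.
Kenji predeceased; the 1/5 allotted to Kenji's branch passes to Kenji's issue by representation.
The 1/5 is divided into 3 equal shares of 1/15 among Daichi, Takeshi, Noboru.
Daichi is living and takes 1/15.
Takeshi is living and takes 1/15.
Noboru is living and takes 1/15.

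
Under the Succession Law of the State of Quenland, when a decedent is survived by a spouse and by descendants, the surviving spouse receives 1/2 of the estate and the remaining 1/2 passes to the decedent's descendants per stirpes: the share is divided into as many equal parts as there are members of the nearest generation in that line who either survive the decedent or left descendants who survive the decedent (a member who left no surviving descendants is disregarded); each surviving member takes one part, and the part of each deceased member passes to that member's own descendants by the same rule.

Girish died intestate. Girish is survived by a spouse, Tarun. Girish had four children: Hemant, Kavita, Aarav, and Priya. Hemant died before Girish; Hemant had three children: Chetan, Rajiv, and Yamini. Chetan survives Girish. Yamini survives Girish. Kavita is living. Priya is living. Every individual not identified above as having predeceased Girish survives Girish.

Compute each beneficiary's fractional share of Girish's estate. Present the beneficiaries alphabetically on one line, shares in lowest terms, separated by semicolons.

Aarav 1/8; Chetan 1/24; Kavita 1/8; Priya 1/8; Rajiv 1/24; Tarun 1/2; Yamini 1/24

Tarun, as surviving spouse, takes 1/2.
The remaining 1/2 passes to Girish's descendants per stirpes.
The 1/2 is divided into 4 equal shares of 1/8 among Hemant, Kavita, Aarav, Priya.
Hemant predeceased; the 1/8 allotted to Hemant's branch passes to Hemant's issue by representation.
The 1/8 is divided into 3 equal shares of 1/24 among Chetan, Rajiv, Yamini.
Chetan is living and takes 1/24.
Rajiv is living and takes 1/24.
Yamini is living and takes 1/24.
Kavita is living and takes 1/8.
Aarav is living and takes 1/8.
Priya is living and takes 1/8.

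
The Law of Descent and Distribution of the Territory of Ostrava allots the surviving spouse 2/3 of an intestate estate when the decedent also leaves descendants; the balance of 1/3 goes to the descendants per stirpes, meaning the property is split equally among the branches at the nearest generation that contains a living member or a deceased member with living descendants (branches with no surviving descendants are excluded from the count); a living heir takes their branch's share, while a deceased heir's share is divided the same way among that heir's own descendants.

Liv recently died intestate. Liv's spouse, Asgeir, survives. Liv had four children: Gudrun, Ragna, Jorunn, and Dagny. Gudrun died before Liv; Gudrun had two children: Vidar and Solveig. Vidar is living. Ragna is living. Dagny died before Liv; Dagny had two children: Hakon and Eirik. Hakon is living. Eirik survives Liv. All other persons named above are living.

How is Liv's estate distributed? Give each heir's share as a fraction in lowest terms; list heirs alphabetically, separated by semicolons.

Asgeir, as surviving spouse, takes 2/3.
The remaining 1/3 passes to Liv's descendants per stirpes.
The 1/3 is divided into 4 equal shares of 1/12 among Gudrun, Ragna, Jorunn, Dagny.
Gudrun predeceased; the 1/12 allotted to Gudrun's branch passes to Gudrun's issue by representation.
The 1/12 is divided into 2 equal shares of 1/24 among Vidar, Solveig.
Vidar is living and takes 1/24.
Solveig is living and takes 1/24.
Ragna is living and takes 1/12.
Jorunn is living and takes 1/12.
Dagny predeceased; the 1/12 allotted to Dagny's branch passes to Dagny's issue by representation.
The 1/12 is divided into 2 equal shares of 1/24 among Hakon, Eirik.
Hakon is living and takes 1/24.
Eirik is living and takes 1/24.

Asgeir 2/3; Eirik 1/24; Hakon 1/24; Jorunn 1/12; Ragna 1/12; Solveig 1/24; Vidar 1/24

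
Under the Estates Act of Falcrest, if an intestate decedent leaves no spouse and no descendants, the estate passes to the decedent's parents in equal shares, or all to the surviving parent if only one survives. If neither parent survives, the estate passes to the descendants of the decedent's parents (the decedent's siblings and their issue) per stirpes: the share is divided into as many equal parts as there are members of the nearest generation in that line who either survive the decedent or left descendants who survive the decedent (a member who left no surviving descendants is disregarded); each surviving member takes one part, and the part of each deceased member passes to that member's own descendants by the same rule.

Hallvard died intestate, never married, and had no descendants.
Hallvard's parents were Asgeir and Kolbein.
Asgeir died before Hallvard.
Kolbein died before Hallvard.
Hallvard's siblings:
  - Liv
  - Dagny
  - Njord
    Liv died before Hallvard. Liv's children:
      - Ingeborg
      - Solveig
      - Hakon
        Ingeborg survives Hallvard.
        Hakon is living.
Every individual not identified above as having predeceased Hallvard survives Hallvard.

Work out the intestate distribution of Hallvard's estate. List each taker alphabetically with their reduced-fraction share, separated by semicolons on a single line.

Dagny 1/3; Hakon 1/9; Ingeborg 1/9; Njord 1/3; Solveig 1/9

Neither parent survives and there are no descendants, so the estate passes to Hallvard's siblings and their issue per stirpes.
The estate is divided into 3 equal shares of 1/3 among Liv, Dagny, Njord.
Liv predeceased; the 1/3 allotted to Liv's branch passes to Liv's issue by representation.
The 1/3 is divided into 3 equal shares of 1/9 among Ingeborg, Solveig, Hakon.
Ingeborg is living and takes 1/9.
Solveig is living and takes 1/9.
Hakon is living and takes 1/9.
Dagny is living and takes 1/3.
Njord is living and takes 1/3.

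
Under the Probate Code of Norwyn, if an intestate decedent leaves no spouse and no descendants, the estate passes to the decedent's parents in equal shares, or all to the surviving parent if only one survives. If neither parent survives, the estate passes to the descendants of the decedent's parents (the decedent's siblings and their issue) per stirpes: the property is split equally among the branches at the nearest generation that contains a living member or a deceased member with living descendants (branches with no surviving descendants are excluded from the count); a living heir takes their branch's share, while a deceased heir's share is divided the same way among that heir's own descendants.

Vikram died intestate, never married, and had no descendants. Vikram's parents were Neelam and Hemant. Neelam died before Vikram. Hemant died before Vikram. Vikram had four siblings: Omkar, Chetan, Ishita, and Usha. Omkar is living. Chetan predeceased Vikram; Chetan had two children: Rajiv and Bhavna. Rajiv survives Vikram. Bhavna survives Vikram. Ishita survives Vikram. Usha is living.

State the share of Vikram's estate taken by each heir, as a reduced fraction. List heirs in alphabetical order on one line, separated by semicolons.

Bhavna 1/8; Ishita 1/4; Omkar 1/4; Rajiv 1/8; Usha 1/4

Neither parent survives and there are no descendants, so the estate passes to Vikram's siblings and their issue per stirpes.
The estate is divided into 4 equal shares of 1/4 among Omkar, Chetan, Ishita, Usha.
Omkar is living and takes 1/4.
Chetan predeceased; the 1/4 allotted to Chetan's branch passes to Chetan's issue by representation.
The 1/4 is divided into 2 equal shares of 1/8 among Rajiv, Bhavna.
Rajiv is living and takes 1/8.
Bhavna is living and takes 1/8.
Ishita is living and takes 1/4.
Usha is living and takes 1/4.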